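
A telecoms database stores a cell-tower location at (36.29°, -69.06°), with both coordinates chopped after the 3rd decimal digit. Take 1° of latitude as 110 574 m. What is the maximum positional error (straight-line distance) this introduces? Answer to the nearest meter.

Truncating at 3 decimal places can drop up to a full unit in the last place, so each coordinate may be off by as much as 0.001°.
N–S: 0.001° × 110574 m/° = 110.574 m.
E–W at 36.29°: 0.001° × 110574 × cos 36.29° = 0.001 × 110574 × 0.8060 ≈ 89.1261 m.
The two errors are perpendicular, so the maximum displacement is √(110.574² + 89.1261²) ≈ 142.021 m.

142 meters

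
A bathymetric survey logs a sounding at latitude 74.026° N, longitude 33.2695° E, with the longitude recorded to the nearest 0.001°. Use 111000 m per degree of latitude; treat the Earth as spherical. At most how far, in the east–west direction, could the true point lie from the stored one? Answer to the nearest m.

15 m

Rounding to 3 decimal places leaves the longitude within ±0.0005° of the true value.
Parallels shrink by cos φ, so at 74.026° a degree of longitude is 111000 × 0.2752 ≈ 30547.3 m.
East–west error: 0.0005° × 30547.3 m/° ≈ 15.2737 m.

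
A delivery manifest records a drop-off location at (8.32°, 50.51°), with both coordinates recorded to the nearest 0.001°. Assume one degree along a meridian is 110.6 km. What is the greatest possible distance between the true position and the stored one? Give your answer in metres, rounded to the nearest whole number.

78 metres

Rounding to 3 decimal places leaves each coordinate within ±0.0005° of the true value.
North–south component: 0.0005° × 110600 = 55.3 m.
E–W at 8.32°: 0.0005° × 110600 × cos 8.32° = 0.0005 × 110600 × 0.9895 ≈ 54.718 m.
The two errors are perpendicular, so the maximum displacement is √(55.3² + 54.718²) ≈ 77.7956 m.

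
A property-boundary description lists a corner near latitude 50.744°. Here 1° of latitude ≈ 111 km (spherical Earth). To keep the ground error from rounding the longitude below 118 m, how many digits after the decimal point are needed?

At 50.744° one degree of longitude covers 111000 × cos 50.744° ≈ 111000 × 0.6328 ≈ 70239.3 m.
With N decimal places the half-ulp bound is 0.5·10⁻ᴺ°, or 0.5·10⁻ᴺ × 70239.3 m on the ground.
Need 0.5 × 70239.3 × 10⁻ᴺ ≤ 118 → 10⁻ᴺ ≤ 3.360e-03, so N ≥ 2.47.
So 3 decimal places suffice (35.1 m); 2 would allow up to 351 m.

3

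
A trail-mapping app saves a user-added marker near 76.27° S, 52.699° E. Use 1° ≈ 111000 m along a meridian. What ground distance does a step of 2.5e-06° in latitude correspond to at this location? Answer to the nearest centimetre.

28 centimetres

Along a meridian 2.5e-06° is 2.5e-06 × 111000 = 0.2775 m.
That is 0.2775 m = 27.75 cm.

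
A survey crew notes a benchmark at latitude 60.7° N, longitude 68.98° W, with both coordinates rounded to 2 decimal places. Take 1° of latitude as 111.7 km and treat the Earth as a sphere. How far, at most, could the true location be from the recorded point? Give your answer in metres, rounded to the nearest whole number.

622 metres

Rounding to 2 decimal places leaves each coordinate within ±0.005° of the true value.
North–south component: 0.005° × 111700 = 558.5 m.
Longitude error → 0.005 × 111700 × cos 60.7° = 0.005 × 111700 × 0.4894 ≈ 273.32 m.
Combining orthogonally: (558.5² + 273.32²)^½ ≈ 621.793 m.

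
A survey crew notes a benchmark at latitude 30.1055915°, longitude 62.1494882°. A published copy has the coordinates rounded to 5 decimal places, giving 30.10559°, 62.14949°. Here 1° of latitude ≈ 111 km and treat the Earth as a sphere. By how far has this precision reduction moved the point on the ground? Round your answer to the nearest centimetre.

The latitude changed by +0.0000015° and the longitude by -0.0000018°.
North–south shift: 0.0000015 × 111000 = 0.1665 m.
East–west at this latitude: -0.0000018° × 111000 × cos 30.1056° ≈ -0.0000018 × 96026.4 = -0.172847 m.
Distance: √(0.1665² + 0.172847²) ≈ 0.239997 m.
That is 0.239997 m = 24 cm.

24 centimetres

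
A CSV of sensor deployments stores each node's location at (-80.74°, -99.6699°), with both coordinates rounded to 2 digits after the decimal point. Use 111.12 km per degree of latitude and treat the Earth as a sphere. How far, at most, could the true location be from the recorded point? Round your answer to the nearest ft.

Rounding to 2 decimal places leaves each coordinate within ±0.005° of the true value.
North–south component: 0.005° × 111120 = 555.6 m.
Longitude error → 0.005 × 111120 × cos 80.74° = 0.005 × 111120 × 0.1609 ≈ 89.4043 m.
Combining orthogonally: (555.6² + 89.4043²)^½ ≈ 562.747 m.
In feet: 562.747 m ÷ 0.3048 ≈ 1846.3 ft.

1846 ft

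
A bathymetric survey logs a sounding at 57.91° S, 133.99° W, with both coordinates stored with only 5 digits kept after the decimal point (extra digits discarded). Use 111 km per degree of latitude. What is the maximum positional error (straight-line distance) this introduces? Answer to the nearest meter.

1 meters

Truncating at 5 decimal places can drop up to a full unit in the last place, so each coordinate may be off by as much as 1e-05°.
N–S: 1e-05° × 111000 m/° = 1.11 m.
Longitude error → 1e-05 × 111000 × cos 57.91° = 1e-05 × 111000 × 0.5313 ≈ 0.589688 m.
Combining orthogonally: (1.11² + 0.589688²)^½ ≈ 1.25691 m.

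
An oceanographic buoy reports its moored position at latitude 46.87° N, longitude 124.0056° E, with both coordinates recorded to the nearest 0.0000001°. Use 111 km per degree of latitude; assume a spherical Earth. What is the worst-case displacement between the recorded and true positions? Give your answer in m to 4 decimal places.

0.0067 m

Rounding to 7 decimal places leaves each coordinate within ±5e-08° of the true value.
North–south component: 5e-08° × 111000 = 0.00555 m.
Longitude error → 5e-08 × 111000 × cos 46.87° = 5e-08 × 111000 × 0.6837 ≈ 0.00379429 m.
Combining orthogonally: (0.00555² + 0.00379429²)^½ ≈ 0.00672303 m.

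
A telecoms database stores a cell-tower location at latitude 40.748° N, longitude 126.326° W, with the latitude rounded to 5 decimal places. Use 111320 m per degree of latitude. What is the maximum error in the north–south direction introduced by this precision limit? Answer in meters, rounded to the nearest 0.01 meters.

Rounding to 5 decimal places leaves the latitude within ±5e-06° of the true value.
Along the meridian that is 5e-06° × 111320 m/° = 0.5566 m.

0.56 meters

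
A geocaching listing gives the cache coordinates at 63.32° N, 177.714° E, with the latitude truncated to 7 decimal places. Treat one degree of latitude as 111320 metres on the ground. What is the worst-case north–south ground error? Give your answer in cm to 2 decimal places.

Truncating at 7 decimal places can drop up to a full unit in the last place, so the latitude may be off by as much as 1e-07°.
So the N–S error is at most 1e-07 × 111320 = 0.011132 m.
That is 0.011132 m = 1.1132 cm.

1.11 cm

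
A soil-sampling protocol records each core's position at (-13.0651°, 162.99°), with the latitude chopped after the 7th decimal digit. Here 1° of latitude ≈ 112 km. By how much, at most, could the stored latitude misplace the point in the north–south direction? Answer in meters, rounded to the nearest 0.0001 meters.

0.0112 meters

Truncating at 7 decimal places can drop up to a full unit in the last place, so the latitude may be off by as much as 1e-07°.
So the N–S error is at most 1e-07 × 112000 = 0.0112 m.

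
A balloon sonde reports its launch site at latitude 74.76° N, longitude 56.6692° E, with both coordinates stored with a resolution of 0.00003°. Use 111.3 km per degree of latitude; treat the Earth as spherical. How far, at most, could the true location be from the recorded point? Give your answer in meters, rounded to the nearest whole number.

2 meters

With a 0.00003° grid the true value lies within half a step, ±0.00003°/2 = ±1.5e-05°, of the stored one.
North–south component: 1.5e-05° × 111300 = 1.6695 m.
East–west component at 74.76°: 1.5e-05° × 111300 × cos 74.76° ≈ 1.5e-05 × 29256.6 ≈ 0.438849 m.
Worst case both components are at the extreme and orthogonal: √(1.6695² + 0.438849²) ≈ 1.72622 m.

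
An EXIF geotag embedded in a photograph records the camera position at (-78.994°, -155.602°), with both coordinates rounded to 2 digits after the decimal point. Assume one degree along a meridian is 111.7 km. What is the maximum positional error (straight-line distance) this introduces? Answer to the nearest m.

Rounding to 2 decimal places leaves each coordinate within ±0.005° of the true value.
Latitude error → 0.005 × 111700 = 558.5 m along the meridian.
E–W at 78.994°: 0.005° × 111700 × cos 78.994° = 0.005 × 111700 × 0.1909 ≈ 106.624 m.
Combining orthogonally: (558.5² + 106.624²)^½ ≈ 568.587 m.

569 m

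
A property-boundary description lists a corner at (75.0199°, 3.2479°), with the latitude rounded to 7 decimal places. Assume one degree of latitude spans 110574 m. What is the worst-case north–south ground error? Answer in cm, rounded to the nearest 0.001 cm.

Rounding to 7 decimal places leaves the latitude within ±5e-08° of the true value.
So the N–S error is at most 5e-08 × 110574 = 0.0055287 m.
That is 0.0055287 m = 0.55287 cm.

0.553 cm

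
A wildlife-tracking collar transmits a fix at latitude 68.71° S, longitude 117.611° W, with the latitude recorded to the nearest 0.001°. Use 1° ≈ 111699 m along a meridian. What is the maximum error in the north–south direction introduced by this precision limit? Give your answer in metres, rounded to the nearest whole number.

56 metres

Rounding to 3 decimal places leaves the latitude within ±0.0005° of the true value.
Along the meridian that is 0.0005° × 111699 m/° = 55.8495 m.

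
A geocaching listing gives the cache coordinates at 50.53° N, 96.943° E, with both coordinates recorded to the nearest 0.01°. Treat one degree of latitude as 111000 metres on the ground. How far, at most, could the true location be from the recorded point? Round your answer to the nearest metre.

658 metres

Rounding to 2 decimal places leaves each coordinate within ±0.005° of the true value.
North–south component: 0.005° × 111000 = 555 m.
Longitude error → 0.005 × 111000 × cos 50.53° = 0.005 × 111000 × 0.6357 ≈ 352.799 m.
Combining orthogonally: (555² + 352.799²)^½ ≈ 657.641 m.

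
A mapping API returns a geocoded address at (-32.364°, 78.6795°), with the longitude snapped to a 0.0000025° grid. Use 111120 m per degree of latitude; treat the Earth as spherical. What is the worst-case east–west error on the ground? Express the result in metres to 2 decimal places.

0.12 metres

With a 0.0000025° grid the true value lies within half a step, ±0.0000025°/2 = ±1.25e-06°, of the stored one.
Parallels shrink by cos φ, so at 32.364° a degree of longitude is 111120 × 0.8447 ≈ 93859.1 m.
Maximum E–W displacement: 1.25e-06 × 93859.1 = 0.117324 m.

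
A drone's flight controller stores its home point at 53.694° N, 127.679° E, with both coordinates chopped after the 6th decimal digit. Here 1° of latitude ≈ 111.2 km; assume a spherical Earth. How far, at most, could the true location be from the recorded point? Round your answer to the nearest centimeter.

Truncating at 6 decimal places can drop up to a full unit in the last place, so each coordinate may be off by as much as 1e-06°.
Latitude error → 1e-06 × 111200 = 0.1112 m along the meridian.
E–W at 53.694°: 1e-06° × 111200 × cos 53.694° = 1e-06 × 111200 × 0.5921 ≈ 0.0658413 m.
The two errors are perpendicular, so the maximum displacement is √(0.1112² + 0.0658413²) ≈ 0.12923 m.
That is 0.12923 m = 12.923 cm.

13 centimeters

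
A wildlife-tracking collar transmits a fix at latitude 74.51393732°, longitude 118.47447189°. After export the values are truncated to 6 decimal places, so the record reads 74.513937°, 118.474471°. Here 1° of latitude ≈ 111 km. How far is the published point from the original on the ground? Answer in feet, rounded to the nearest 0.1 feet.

Δlat = 74.51393732 − 74.513937 = +0.00000032°; Δlon = 118.47447189 − 118.474471 = +0.00000089°.
N–S: 0.00000032° × 111000 m/° = 0.03552 m.
E–W at 74.5139°: 0.00000089° × 111000 × cos 74.5139° = 0.00000089 × 111000 × 0.2670 ≈ 0.0263773 m.
Distance: √(0.03552² + 0.0263773²) ≈ 0.0442429 m.
In feet: 0.0442429 m ÷ 0.3048 ≈ 0.14515 ft.

0.1 feet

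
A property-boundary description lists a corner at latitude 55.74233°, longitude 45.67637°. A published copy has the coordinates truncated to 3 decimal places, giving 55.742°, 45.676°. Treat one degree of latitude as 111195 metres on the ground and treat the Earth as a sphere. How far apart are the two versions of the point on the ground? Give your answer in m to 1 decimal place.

The latitude changed by +0.00033° and the longitude by +0.00037°.
North–south shift: 0.00033 × 111195 = 36.6944 m.
E–W at 55.742°: 0.00037° × 111195 × cos 55.742° = 0.00037 × 111195 × 0.5629 ≈ 23.1598 m.
Combined displacement = (36.6944² + 23.1598²)^½ ≈ 43.3918 m.

43.4 m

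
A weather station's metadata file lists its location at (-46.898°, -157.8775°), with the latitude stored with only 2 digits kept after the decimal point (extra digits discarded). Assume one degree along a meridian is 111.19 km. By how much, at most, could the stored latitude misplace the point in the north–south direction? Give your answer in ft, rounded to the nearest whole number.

Truncating at 2 decimal places can drop up to a full unit in the last place, so the latitude may be off by as much as 0.01°.
Along the meridian that is 0.01° × 111190 m/° = 1111.9 m.
Converting: 1111.9 m × 3.2808 ft/m ≈ 3648 ft.

3648 ft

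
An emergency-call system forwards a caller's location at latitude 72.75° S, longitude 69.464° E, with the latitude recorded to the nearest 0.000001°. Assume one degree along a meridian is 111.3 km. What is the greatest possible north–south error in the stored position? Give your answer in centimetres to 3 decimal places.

5.565 centimetres

Rounding to 6 decimal places leaves the latitude within ±5e-07° of the true value.
So the N–S error is at most 5e-07 × 111300 = 0.05565 m.
That is 0.05565 m = 5.565 cm.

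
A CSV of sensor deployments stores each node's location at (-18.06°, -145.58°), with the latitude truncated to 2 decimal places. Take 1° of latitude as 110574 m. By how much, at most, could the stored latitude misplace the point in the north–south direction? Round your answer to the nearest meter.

Truncating at 2 decimal places can drop up to a full unit in the last place, so the latitude may be off by as much as 0.01°.
So the N–S error is at most 0.01 × 110574 = 1105.74 m.

1106 meters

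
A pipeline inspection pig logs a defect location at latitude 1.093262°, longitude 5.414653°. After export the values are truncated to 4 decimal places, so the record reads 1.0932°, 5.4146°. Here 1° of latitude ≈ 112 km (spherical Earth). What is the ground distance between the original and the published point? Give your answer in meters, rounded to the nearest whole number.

The latitude changed by +0.000062° and the longitude by +0.000053°.
N–S: 0.000062° × 112000 m/° = 6.944 m.
East–west at this latitude: 0.000053° × 112000 × cos 1.0932° ≈ 0.000053 × 111980 = 5.93492 m.
Combined displacement = (6.944² + 5.93492²)^½ ≈ 9.13468 m.

9 meters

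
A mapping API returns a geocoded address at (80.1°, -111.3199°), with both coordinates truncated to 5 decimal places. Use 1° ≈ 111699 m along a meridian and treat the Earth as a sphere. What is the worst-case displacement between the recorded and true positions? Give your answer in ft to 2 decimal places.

Truncating at 5 decimal places can drop up to a full unit in the last place, so each coordinate may be off by as much as 1e-05°.
N–S: 1e-05° × 111699 m/° = 1.11699 m.
Longitude error → 1e-05 × 111699 × cos 80.1° = 1e-05 × 111699 × 0.1719 ≈ 0.192043 m.
The two errors are perpendicular, so the maximum displacement is √(1.11699² + 0.192043²) ≈ 1.13338 m.
Converting: 1.13338 m × 3.2808 ft/m ≈ 3.7184 ft.

3.72 ft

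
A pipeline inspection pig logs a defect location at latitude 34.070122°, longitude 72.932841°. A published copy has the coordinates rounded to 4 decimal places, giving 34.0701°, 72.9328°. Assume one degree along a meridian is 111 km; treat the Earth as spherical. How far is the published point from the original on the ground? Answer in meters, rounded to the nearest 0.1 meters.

4.5 meters

Δlat = 34.070122 − 34.0701 = +0.000022°; Δlon = 72.932841 − 72.9328 = +0.000041°.
North–south shift: 0.000022 × 111000 = 2.442 m.
E–W at 34.0701°: 0.000041° × 111000 × cos 34.0701° = 0.000041 × 111000 × 0.8284 ≈ 3.76983 m.
Combined displacement = (2.442² + 3.76983²)^½ ≈ 4.49166 m.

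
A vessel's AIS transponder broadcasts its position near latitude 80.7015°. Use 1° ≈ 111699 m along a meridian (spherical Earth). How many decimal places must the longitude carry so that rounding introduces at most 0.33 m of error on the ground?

At 80.7015° one degree of longitude covers 111699 × cos 80.7015° ≈ 111699 × 0.1616 ≈ 18048.1 m.
With N decimal places the half-ulp bound is 0.5·10⁻ᴺ°, or 0.5·10⁻ᴺ × 18048.1 m on the ground.
Need 0.5 × 18048.1 × 10⁻ᴺ ≤ 0.33 → 10⁻ᴺ ≤ 3.657e-05, so N ≥ 4.44.
At 4 places the error can reach 0.902 m, but 5 places keeps it to 0.0902 m.

5 decimal places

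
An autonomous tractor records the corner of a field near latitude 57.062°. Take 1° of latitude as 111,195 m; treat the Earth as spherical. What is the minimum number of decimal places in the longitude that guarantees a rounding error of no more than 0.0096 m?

At 57.062° one degree of longitude covers 111195 × cos 57.062° ≈ 111195 × 0.5437 ≈ 60460.2 m.
With N decimal places the half-ulp bound is 0.5·10⁻ᴺ°, or 0.5·10⁻ᴺ × 60460.2 m on the ground.
Setting 30230.1 × 10⁻ᴺ ≤ 0.0096 gives 10ᴺ ≥ 3.149e+06, i.e. N ≥ 6.50.
At 6 places the error can reach 0.0302 m, but 7 places keeps it to 0.00302 m.

7 decimal places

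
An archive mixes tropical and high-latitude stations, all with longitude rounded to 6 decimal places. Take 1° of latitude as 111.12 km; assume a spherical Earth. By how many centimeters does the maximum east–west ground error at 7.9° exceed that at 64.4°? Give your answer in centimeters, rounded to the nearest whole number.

Rounding to 6 decimal places leaves the longitude within ±5e-07° of the true value.
At 7.9°: 5e-07° × 111120 × cos 7.9° = 5e-07 × 111120 × 0.9905 ≈ 0.055033 m.
At 64.4°: 5e-07° × 111120 × cos 64.4° = 5e-07 × 111120 × 0.4321 ≈ 0.024007 m.
Difference: 0.055033 − 0.024007 = 0.031026 m.
That is 0.031026 m = 3.1026 cm.

3 centimeters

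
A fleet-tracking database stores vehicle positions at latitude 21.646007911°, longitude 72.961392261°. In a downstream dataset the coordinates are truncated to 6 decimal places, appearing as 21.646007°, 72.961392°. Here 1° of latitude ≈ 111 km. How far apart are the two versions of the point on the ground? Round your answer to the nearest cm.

10 cm

The latitude changed by +0.000000911° and the longitude by +0.000000261°.
North–south shift: 0.000000911 × 111000 = 0.101121 m.
E–W at 21.646°: 0.000000261° × 111000 × cos 21.646° = 0.000000261 × 111000 × 0.9295 ≈ 0.026928 m.
Combined displacement = (0.101121² + 0.026928²)^½ ≈ 0.104645 m.
That is 0.104645 m = 10.464 cm.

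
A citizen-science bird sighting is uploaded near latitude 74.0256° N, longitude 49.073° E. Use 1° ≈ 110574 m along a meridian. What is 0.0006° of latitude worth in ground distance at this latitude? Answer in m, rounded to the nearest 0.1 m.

66.3 m

Along a meridian 0.0006° is 0.0006 × 110574 = 66.3444 m.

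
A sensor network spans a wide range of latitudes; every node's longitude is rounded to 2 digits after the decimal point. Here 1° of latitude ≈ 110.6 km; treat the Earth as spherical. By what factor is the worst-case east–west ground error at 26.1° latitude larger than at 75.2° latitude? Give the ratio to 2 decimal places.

3.52

Rounding to 2 decimal places leaves the longitude within ±0.005° of the true value.
At 26.1°: 0.005° × 110600 × cos 26.1° = 0.005 × 110600 × 0.8980 ≈ 496.61 m.
At 75.2°: 0.005° × 110600 × cos 75.2° = 0.005 × 110600 × 0.2554 ≈ 141.26 m.
Ratio: 496.61 / 141.26 = cos 26.1° / cos 75.2° ≈ 3.5155.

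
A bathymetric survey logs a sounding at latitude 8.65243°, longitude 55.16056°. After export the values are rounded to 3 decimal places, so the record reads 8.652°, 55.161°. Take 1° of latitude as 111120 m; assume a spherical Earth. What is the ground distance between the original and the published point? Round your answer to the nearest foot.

Δlat = 8.65243 − 8.652 = +0.00043°; Δlon = 55.16056 − 55.161 = -0.00044°.
N–S: 0.00043° × 111120 m/° = 47.7816 m.
E–W at 8.652°: -0.00044° × 111120 × cos 8.652° = -0.00044 × 111120 × 0.9886 ≈ -48.3364 m.
Distance: √(47.7816² + 48.3364²) ≈ 67.9668 m.
In feet: 67.9668 m ÷ 0.3048 ≈ 222.99 ft.

223 feet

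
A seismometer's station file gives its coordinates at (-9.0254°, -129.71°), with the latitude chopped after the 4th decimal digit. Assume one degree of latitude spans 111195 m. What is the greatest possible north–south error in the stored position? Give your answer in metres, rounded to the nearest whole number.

Truncating at 4 decimal places can drop up to a full unit in the last place, so the latitude may be off by as much as 0.0001°.
North–south distance: 0.0001° × 111195 m/° = 11.1195 m.

11 metres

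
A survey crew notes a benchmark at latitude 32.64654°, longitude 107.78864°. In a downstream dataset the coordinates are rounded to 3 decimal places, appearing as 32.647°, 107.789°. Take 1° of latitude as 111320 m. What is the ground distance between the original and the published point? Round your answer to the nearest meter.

61 meters

Δlat = 32.64654 − 32.647 = -0.00046°; Δlon = 107.78864 − 107.789 = -0.00036°.
North–south shift: -0.00046 × 111320 = -51.2072 m.
East–west at this latitude: -0.00036° × 111320 × cos 32.647° ≈ -0.00036 × 93732.6 = -33.7437 m.
Combined displacement = (51.2072² + 33.7437²)^½ ≈ 61.3255 m.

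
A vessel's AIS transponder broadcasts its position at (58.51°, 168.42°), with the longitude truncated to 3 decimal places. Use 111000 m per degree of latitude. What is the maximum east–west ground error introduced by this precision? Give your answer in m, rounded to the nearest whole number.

58 m

Truncating at 3 decimal places can drop up to a full unit in the last place, so the longitude may be off by as much as 0.001°.
At latitude 58.51° a degree of longitude spans 111000 m × cos 58.51° = 111000 × 0.5223 ≈ 57980.8 m.
Maximum E–W displacement: 0.001 × 57980.8 = 57.9808 m.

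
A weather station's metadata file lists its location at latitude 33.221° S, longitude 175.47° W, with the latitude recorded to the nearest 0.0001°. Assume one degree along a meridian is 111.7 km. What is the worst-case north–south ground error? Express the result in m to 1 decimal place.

Rounding to 4 decimal places leaves the latitude within ±5e-05° of the true value.
North–south distance: 5e-05° × 111700 m/° = 5.585 m.

5.6 m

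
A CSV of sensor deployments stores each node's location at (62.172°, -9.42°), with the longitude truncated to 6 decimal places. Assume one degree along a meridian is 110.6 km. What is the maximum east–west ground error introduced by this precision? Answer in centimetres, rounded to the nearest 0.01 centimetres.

5.16 centimetres

Truncating at 6 decimal places can drop up to a full unit in the last place, so the longitude may be off by as much as 1e-06°.
One degree of longitude at 62.172° is 110600 × cos 62.172° ≈ 110600 × 0.4668 = 51630.2 m.
Maximum E–W displacement: 1e-06 × 51630.2 = 0.0516302 m.
That is 0.0516302 m = 5.163 cm.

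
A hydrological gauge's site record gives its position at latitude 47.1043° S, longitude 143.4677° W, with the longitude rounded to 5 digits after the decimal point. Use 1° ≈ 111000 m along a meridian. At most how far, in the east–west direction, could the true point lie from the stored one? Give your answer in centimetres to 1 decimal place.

37.8 centimetres

Rounding to 5 decimal places leaves the longitude within ±5e-06° of the true value.
Parallels shrink by cos φ, so at 47.1043° a degree of longitude is 111000 × 0.6807 ≈ 75553.9 m.
East–west error: 5e-06° × 75553.9 m/° ≈ 0.37777 m.
That is 0.37777 m = 37.777 cm.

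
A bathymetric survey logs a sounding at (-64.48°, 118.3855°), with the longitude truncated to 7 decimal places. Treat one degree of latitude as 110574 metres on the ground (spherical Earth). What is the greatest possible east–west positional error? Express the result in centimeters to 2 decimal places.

Truncating at 7 decimal places can drop up to a full unit in the last place, so the longitude may be off by as much as 1e-07°.
At latitude 64.48° a degree of longitude spans 110574 m × cos 64.48° = 110574 × 0.4308 ≈ 47638.2 m.
East–west error: 1e-07° × 47638.2 m/° ≈ 0.00476382 m.
That is 0.00476382 m = 0.47638 cm.

0.48 centimeters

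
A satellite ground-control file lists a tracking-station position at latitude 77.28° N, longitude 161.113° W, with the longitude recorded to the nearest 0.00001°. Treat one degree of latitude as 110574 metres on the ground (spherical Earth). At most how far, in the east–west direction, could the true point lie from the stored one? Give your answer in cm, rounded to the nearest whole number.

12 cm

Rounding to 5 decimal places leaves the longitude within ±5e-06° of the true value.
At latitude 77.28° a degree of longitude spans 110574 m × cos 77.28° = 110574 × 0.2202 ≈ 24346.9 m.
Maximum E–W displacement: 5e-06 × 24346.9 = 0.121735 m.
That is 0.121735 m = 12.173 cm.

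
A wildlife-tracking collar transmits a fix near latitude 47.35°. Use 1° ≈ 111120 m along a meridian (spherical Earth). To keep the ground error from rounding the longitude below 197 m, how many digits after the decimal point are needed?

3 decimal places

At 47.35° one degree of longitude covers 111120 × cos 47.35° ≈ 111120 × 0.6775 ≈ 75285.8 m.
Rounding to N decimal places gives at most 0.5 × 10⁻ᴺ degrees of error, i.e. 0.5 × 10⁻ᴺ × 75285.8 m.
Setting 37642.9 × 10⁻ᴺ ≤ 197 gives 10ᴺ ≥ 191.1, i.e. N ≥ 2.28.
N = 2 would give 376 m (too coarse); N = 3 gives 37.6 m ≤ 197 m.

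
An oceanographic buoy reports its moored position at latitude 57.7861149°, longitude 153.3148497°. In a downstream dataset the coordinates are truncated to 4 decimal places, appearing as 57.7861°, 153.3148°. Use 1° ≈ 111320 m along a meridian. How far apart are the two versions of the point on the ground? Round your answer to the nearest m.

3 m

The latitude changed by +0.0000149° and the longitude by +0.0000497°.
N–S: 0.0000149° × 111320 m/° = 1.65867 m.
East–west at this latitude: 0.0000497° × 111320 × cos 57.7861° ≈ 0.0000497 × 59342.6 = 2.94933 m.
Distance: √(1.65867² + 2.94933²) ≈ 3.38374 m.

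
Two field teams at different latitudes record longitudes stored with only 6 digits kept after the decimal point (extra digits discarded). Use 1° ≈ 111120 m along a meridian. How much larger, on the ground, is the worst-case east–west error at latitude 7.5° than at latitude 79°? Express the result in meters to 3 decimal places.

0.089 meters

Truncating at 6 decimal places can drop up to a full unit in the last place, so the longitude may be off by as much as 1e-06°.
At 7.5°: 1e-06° × 111120 × cos 7.5° = 1e-06 × 111120 × 0.9914 ≈ 0.11017 m.
Error at 79° = 1e-06° × 111120 × cos 79° ≈ 0.11112 × 0.1908 = 0.021203 m.
So the lower-latitude error exceeds the higher by 0.11017 − 0.021203 = 0.088967 m.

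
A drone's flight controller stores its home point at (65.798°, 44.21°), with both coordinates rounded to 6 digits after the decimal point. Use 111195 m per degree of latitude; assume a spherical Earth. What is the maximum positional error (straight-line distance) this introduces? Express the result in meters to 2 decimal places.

Rounding to 6 decimal places leaves each coordinate within ±5e-07° of the true value.
Latitude error → 5e-07 × 111195 = 0.0555975 m along the meridian.
East–west component at 65.798°: 5e-07° × 111195 × cos 65.798° ≈ 5e-07 × 45584.9 ≈ 0.0227925 m.
Worst case both components are at the extreme and orthogonal: √(0.0555975² + 0.0227925²) ≈ 0.0600881 m.

0.06 meters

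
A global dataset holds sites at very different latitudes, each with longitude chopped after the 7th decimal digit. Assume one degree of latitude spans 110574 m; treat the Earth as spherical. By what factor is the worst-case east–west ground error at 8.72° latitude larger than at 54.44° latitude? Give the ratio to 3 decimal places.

Truncating at 7 decimal places can drop up to a full unit in the last place, so the longitude may be off by as much as 1e-07°.
At 8.72°: 1e-07° × 110574 × cos 8.72° = 1e-07 × 110574 × 0.9884 ≈ 0.01093 m.
At 54.44°: 1e-07° × 110574 × cos 54.44° = 1e-07 × 110574 × 0.5816 ≈ 0.0064305 m.
Ratio: 0.01093 / 0.0064305 = cos 8.72° / cos 54.44° ≈ 1.6997.

1.700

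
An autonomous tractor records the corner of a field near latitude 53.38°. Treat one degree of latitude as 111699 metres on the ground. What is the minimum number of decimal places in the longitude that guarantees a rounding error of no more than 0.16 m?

At 53.38° one degree of longitude covers 111699 × cos 53.38° ≈ 111699 × 0.5965 ≈ 66629 m.
N decimal places → at most half a unit in the last place, 0.5 × 10⁻ᴺ° = 66629/2 × 10⁻ᴺ m.
Need 0.5 × 66629 × 10⁻ᴺ ≤ 0.16 → 10⁻ᴺ ≤ 4.803e-06, so N ≥ 5.32.
N = 5 would give 0.333 m (too coarse); N = 6 gives 0.0333 m ≤ 0.16 m.

6 decimal places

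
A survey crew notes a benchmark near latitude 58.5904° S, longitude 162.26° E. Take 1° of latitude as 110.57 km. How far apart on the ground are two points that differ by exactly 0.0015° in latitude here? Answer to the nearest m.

166 m

0.0015° × 110570 m/° = 165.855 m.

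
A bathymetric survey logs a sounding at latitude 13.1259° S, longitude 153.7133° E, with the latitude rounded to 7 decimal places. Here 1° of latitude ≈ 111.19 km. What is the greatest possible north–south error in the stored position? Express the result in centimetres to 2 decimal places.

Rounding to 7 decimal places leaves the latitude within ±5e-08° of the true value.
Along the meridian that is 5e-08° × 111190 m/° = 0.0055595 m.
That is 0.0055595 m = 0.55595 cm.

0.56 centimetres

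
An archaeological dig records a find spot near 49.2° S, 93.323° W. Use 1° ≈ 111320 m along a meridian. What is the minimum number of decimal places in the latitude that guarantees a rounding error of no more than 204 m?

One degree of latitude covers 111320 m.
With N decimal places the half-ulp bound is 0.5·10⁻ᴺ°, or 0.5·10⁻ᴺ × 111320 m on the ground.
Setting 55660 × 10⁻ᴺ ≤ 204 gives 10ᴺ ≥ 272.8, i.e. N ≥ 2.44.
So 3 decimal places suffice (55.7 m); 2 would allow up to 557 m.

3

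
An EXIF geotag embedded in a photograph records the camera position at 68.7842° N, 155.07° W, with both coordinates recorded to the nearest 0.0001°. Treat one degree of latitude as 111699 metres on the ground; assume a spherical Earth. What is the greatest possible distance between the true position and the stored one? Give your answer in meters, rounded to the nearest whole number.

Rounding to 4 decimal places leaves each coordinate within ±5e-05° of the true value.
Latitude error → 5e-05 × 111699 = 5.58495 m along the meridian.
East–west component at 68.7842°: 5e-05° × 111699 × cos 68.7842° ≈ 5e-05 × 40421.8 ≈ 2.02109 m.
The two errors are perpendicular, so the maximum displacement is √(5.58495² + 2.02109²) ≈ 5.9394 m.

6 meters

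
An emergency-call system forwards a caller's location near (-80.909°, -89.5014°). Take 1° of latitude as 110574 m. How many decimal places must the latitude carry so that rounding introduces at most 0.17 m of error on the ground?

One degree of latitude covers 110574 m.
N decimal places → at most half a unit in the last place, 0.5 × 10⁻ᴺ° = 110574/2 × 10⁻ᴺ m.
Need 0.5 × 110574 × 10⁻ᴺ ≤ 0.17 → 10⁻ᴺ ≤ 3.075e-06, so N ≥ 5.51.
So 6 decimal places suffice (0.0553 m); 5 would allow up to 0.553 m.

6 decimal places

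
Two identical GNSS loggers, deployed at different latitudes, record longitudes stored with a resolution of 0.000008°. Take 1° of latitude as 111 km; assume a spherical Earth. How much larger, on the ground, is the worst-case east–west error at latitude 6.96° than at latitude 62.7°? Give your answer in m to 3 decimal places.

0.237 m

With a 0.000008° grid the true value lies within half a step, ±0.000008°/2 = ±4e-06°, of the stored one.
Error at 6.96° = 4e-06° × 111000 × cos 6.96° ≈ 0.444 × 0.9926 = 0.44073 m.
Error at 62.7° = 4e-06° × 111000 × cos 62.7° ≈ 0.444 × 0.4586 = 0.20364 m.
So the lower-latitude error exceeds the higher by 0.44073 − 0.20364 = 0.23709 m.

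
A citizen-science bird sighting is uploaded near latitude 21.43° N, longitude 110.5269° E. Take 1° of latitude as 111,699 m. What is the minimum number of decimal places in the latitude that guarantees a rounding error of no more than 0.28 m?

One degree of latitude covers 111699 m.
N decimal places → at most half a unit in the last place, 0.5 × 10⁻ᴺ° = 111699/2 × 10⁻ᴺ m.
Need 0.5 × 111699 × 10⁻ᴺ ≤ 0.28 → 10⁻ᴺ ≤ 5.013e-06, so N ≥ 5.30.
So 6 decimal places suffice (0.0558 m); 5 would allow up to 0.558 m.

6 decimal places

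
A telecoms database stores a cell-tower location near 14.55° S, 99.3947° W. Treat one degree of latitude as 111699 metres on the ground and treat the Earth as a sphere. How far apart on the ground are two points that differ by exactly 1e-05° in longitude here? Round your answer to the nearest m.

1 m

At 14.55° a degree of longitude is 111699 × cos 14.55° ≈ 108117 m, so 1e-05° corresponds to 1.08117 m.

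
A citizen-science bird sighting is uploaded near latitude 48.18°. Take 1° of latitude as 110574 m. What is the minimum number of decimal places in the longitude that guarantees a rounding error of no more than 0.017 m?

At 48.18° one degree of longitude covers 110574 × cos 48.18° ≈ 110574 × 0.6668 ≈ 73729.9 m.
N decimal places → at most half a unit in the last place, 0.5 × 10⁻ᴺ° = 73729.9/2 × 10⁻ᴺ m.
Need 0.5 × 73729.9 × 10⁻ᴺ ≤ 0.017 → 10⁻ᴺ ≤ 4.611e-07, so N ≥ 6.34.
At 6 places the error can reach 0.0369 m, but 7 places keeps it to 0.00369 m.

7 decimal places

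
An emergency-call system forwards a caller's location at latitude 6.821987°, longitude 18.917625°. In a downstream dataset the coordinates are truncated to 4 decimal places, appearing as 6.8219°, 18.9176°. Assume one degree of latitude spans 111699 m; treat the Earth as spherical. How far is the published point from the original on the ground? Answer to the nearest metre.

10 metres

The latitude changed by +0.000087° and the longitude by +0.000025°.
North–south shift: 0.000087 × 111699 = 9.71781 m.
East–west at this latitude: 0.000025° × 111699 × cos 6.8219° ≈ 0.000025 × 110908 = 2.7727 m.
Distance: √(9.71781² + 2.7727²) ≈ 10.1056 m.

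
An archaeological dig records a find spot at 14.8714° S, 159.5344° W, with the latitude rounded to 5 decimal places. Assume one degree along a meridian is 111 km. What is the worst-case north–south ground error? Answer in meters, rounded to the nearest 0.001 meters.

Rounding to 5 decimal places leaves the latitude within ±5e-06° of the true value.
Along the meridian that is 5e-06° × 111000 m/° = 0.555 m.

0.555 meters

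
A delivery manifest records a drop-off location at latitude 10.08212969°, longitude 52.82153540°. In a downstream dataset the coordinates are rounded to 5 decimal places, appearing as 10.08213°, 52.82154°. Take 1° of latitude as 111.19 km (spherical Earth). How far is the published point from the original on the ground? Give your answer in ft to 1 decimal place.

1.7 ft

Δlat = 10.08212969 − 10.08213 = -0.00000031°; Δlon = 52.82153540 − 52.82154 = -0.00000460°.
N–S: -0.00000031° × 111190 m/° = -0.0344689 m.
E–W at 10.0821°: -0.00000460° × 111190 × cos 10.0821° = -0.00000460 × 111190 × 0.9846 ≈ -0.503576 m.
Distance: √(0.0344689² + 0.503576²) ≈ 0.504754 m.
Converting: 0.504754 m × 3.2808 ft/m ≈ 1.656 ft.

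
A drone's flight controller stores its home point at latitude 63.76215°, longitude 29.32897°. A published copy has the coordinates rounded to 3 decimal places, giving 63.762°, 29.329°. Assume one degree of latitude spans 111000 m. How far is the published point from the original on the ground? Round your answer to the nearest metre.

17 metres

Δlat = 63.76215 − 63.762 = +0.00015°; Δlon = 29.32897 − 29.329 = -0.00003°.
N–S: 0.00015° × 111000 m/° = 16.65 m.
E–W at 63.762°: -0.00003° × 111000 × cos 63.762° = -0.00003 × 111000 × 0.4421 ≈ -1.4722 m.
Combined displacement = (16.65² + 1.4722²)^½ ≈ 16.715 m.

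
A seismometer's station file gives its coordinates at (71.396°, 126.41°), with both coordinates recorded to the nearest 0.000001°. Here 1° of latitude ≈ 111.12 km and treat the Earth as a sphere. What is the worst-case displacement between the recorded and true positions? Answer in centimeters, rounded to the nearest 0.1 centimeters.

5.8 centimeters

Rounding to 6 decimal places leaves each coordinate within ±5e-07° of the true value.
North–south component: 5e-07° × 111120 = 0.05556 m.
E–W at 71.396°: 5e-07° × 111120 × cos 71.396° = 5e-07 × 111120 × 0.3190 ≈ 0.0177251 m.
Worst case both components are at the extreme and orthogonal: √(0.05556² + 0.0177251²) ≈ 0.0583189 m.
That is 0.0583189 m = 5.8319 cm.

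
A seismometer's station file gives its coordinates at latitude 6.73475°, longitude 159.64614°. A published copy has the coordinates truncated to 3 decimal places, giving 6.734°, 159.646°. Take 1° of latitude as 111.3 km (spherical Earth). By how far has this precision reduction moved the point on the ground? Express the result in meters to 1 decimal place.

84.9 meters

The latitude changed by +0.00075° and the longitude by +0.00014°.
North–south shift: 0.00075 × 111300 = 83.475 m.
East–west at this latitude: 0.00014° × 111300 × cos 6.734° ≈ 0.00014 × 110532 = 15.4745 m.
Hypotenuse of the two orthogonal shifts: √(83.475² + 15.4745²) = 84.8972 m.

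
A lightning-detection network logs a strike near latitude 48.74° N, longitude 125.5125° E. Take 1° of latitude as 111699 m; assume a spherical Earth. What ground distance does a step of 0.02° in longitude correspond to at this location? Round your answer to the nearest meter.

One degree of longitude here spans 111699 × cos 48.74° = 111699 × 0.6595 ≈ 73662.9 m; 0.02° of that is 1473.26 m.

1473 meters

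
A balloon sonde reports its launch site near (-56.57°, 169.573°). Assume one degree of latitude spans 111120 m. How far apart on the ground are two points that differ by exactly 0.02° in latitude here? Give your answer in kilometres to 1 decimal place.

Along a meridian 0.02° is 0.02 × 111120 = 2222.4 m.
That is 2222.4 m = 2.2224 km.

2.2 kilometres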